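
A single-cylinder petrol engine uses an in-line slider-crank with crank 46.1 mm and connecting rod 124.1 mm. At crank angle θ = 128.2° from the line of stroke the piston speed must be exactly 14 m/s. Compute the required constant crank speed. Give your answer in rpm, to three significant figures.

For an in-line slider-crank, |v_piston| = rω|sinθ|·[1 + r cosθ/√(L² − r² sin²θ)].
With r = 0.0461 m, L = 0.1241 m, θ = 128.2°: the bracketed kinematic factor |dx/dθ| = 0.027527 m.
ω = v/|dx/dθ| = 14/0.027527 = 508.6 rad/s.
N = 60ω/(2π) = 4856.8 rpm.

4860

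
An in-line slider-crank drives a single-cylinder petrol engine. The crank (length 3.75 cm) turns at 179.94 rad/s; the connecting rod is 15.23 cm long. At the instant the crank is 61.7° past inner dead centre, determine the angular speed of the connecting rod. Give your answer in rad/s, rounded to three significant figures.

ω = 179.9 rad/s
The rod makes angle φ with the slider axis where L sinφ = r sinθ; differentiating, L cosφ·φ̇ = r ω cosθ.
L cosφ = √(L² − r² sin²θ) = 0.14868 m.
|ω_rod| = r ω |cosθ| / √(L² − r² sin²θ) = 0.0375·179.9·0.47409/0.14868 = 21.517 rad/s.

21.5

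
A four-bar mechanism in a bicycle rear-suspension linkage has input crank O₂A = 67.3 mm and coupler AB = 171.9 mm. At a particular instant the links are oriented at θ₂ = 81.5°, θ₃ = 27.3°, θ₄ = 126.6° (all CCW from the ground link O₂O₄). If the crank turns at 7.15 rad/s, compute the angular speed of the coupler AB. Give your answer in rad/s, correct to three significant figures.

ω₂ = 7.15 rad/s
Differentiating the loop-closure r₂e^{iθ₂}+r₃e^{iθ₃}=r₁+r₄e^{iθ₄} gives r₂ω₂e^{iθ₂}+r₃ω₃e^{iθ₃}=r₄ω₄e^{iθ₄}.
Eliminating the other unknown: ω₃ = r₂ω₂ sin(θ₄−θ₂) / [r₃ sin(θ₃−θ₄)].
Numerator sine = +0.70834; denominator sine = -0.98686.
Result = 0.0673·7.15·(+0.70834) / (0.1719·(-0.98686)) = -2.0092 rad/s; magnitude 2.0092 rad/s.

2.01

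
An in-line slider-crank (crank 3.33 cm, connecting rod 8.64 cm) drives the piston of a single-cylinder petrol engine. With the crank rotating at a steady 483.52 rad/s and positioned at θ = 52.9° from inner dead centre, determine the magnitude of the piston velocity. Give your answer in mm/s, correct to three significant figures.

16000

ω = 483.5 rad/s
For an in-line slider-crank, x = r cosθ + √(L² − r² sin²θ), so v = −rω sinθ·[1 + r cosθ/√(L² − r² sin²θ)].
With r = 0.0333 m, L = 0.0864 m, θ = 52.9°: √(L² − r² sin²θ) = 0.082216 m.
v = −0.0333·483.5·0.79758·[1 + 0.0333·0.60321/0.082216] = -15.98 m/s.
|v| = 15.98 m/s = 15980 mm/s.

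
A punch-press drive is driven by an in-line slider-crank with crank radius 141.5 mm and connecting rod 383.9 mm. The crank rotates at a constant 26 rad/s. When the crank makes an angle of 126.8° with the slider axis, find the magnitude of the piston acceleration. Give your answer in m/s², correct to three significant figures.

66.5

ω = 26 rad/s
x(θ) = r cosθ + √(L² − r² sin²θ); with ω constant, a = ω²·d²x/dθ².
d²x/dθ² = −r cosθ − r²(cos2θ)/√u − r⁴ sin²2θ/(4u^{3/2}),  u = L² − r² sin²θ = 0.134542 m².
Substituting r = 0.1415 m, L = 0.3839 m, θ = 126.8°: d²x/dθ² = +0.098305 m.
a = ω²·d²x/dθ² = (26)²·(+0.098305) = +66.454 m/s²;  |a| = 66.454 m/s².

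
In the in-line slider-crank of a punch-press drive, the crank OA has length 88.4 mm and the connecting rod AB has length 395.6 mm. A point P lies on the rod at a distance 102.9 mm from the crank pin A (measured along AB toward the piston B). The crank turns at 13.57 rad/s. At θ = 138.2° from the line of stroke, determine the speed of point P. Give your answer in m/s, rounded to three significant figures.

1.01

ω = 13.57 rad/s.  Crank-pin speed |V_A| = rω = 1.1996 m/s, perpendicular to OA.
Rod angle: sinφ = −(r/L) sinθ ⇒ φ = -8.566°; ω_rod = −rω cosθ/√(L²−r²sin²θ) = +2.286 rad/s.
V_P = V_A + ω_rod × AP, with AP = 0.1029 m along the rod.
Components: V_Px = −rω sinθ − a·ω_rod·sinφ = -0.76453 m/s;  V_Py = rω cosθ + a·ω_rod·cosφ = -0.66166 m/s.
|V_P| = √(V_Px² + V_Py²) = 1.0111 m/s.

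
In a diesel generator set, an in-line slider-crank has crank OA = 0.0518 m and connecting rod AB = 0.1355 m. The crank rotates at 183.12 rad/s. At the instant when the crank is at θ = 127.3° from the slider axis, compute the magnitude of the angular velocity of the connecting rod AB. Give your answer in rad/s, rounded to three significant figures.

ω = 183.1 rad/s
The rod makes angle φ with the slider axis where L sinφ = r sinθ; differentiating, L cosφ·φ̇ = r ω cosθ.
L cosφ = √(L² − r² sin²θ) = 0.12908 m.
|ω_rod| = r ω |cosθ| / √(L² − r² sin²θ) = 0.0518·183.1·0.60599/0.12908 = 44.531 rad/s.

44.5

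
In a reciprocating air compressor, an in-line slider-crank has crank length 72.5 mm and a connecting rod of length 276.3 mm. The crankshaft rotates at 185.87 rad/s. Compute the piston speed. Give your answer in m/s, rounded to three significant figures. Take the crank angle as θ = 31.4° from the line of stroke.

8.61

ω = 185.9 rad/s
For an in-line slider-crank, x = r cosθ + √(L² − r² sin²θ), so v = −rω sinθ·[1 + r cosθ/√(L² − r² sin²θ)].
With r = 0.0725 m, L = 0.2763 m, θ = 31.4°: √(L² − r² sin²θ) = 0.27371 m.
v = −0.0725·185.9·0.52101·[1 + 0.0725·0.85355/0.27371] = -8.6083 m/s.
|v| = 8.6083 m/s.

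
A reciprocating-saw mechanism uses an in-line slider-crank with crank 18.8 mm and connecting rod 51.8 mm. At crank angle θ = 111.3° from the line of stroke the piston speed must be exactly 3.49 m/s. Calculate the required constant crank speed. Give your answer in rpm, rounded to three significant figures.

2210

For an in-line slider-crank, |v_piston| = rω|sinθ|·[1 + r cosθ/√(L² − r² sin²θ)].
With r = 0.0188 m, L = 0.0518 m, θ = 111.3°: the bracketed kinematic factor |dx/dθ| = 0.015062 m.
ω = v/|dx/dθ| = 3.49/0.015062 = 231.71 rad/s.
N = 60ω/(2π) = 2212.7 rpm.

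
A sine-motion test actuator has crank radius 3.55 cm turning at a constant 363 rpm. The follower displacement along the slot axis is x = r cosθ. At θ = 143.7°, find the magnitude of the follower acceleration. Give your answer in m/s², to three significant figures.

ω = 38.01 rad/s (from 363 rpm).
x = r cosθ ⇒ ẍ = −rω² cosθ (ω constant).
|a| = rω²|cosθ| = 0.0355·(38.01)²·|cos 143.7°| = 41.342 m/s².

41.3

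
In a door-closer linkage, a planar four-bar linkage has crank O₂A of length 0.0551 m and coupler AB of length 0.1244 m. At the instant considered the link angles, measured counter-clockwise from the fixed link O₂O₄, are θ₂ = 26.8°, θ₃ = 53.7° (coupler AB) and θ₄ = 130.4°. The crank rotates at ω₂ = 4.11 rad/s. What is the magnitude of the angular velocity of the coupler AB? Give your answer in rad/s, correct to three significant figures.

1.82

ω₂ = 4.11 rad/s
Differentiating the loop-closure r₂e^{iθ₂}+r₃e^{iθ₃}=r₁+r₄e^{iθ₄} gives r₂ω₂e^{iθ₂}+r₃ω₃e^{iθ₃}=r₄ω₄e^{iθ₄}.
Eliminating the other unknown: ω₃ = r₂ω₂ sin(θ₄−θ₂) / [r₃ sin(θ₃−θ₄)].
Numerator sine = +0.97196; denominator sine = -0.97318.
Result = 0.0551·4.11·(+0.97196) / (0.1244·(-0.97318)) = -1.8181 rad/s; magnitude 1.8181 rad/s.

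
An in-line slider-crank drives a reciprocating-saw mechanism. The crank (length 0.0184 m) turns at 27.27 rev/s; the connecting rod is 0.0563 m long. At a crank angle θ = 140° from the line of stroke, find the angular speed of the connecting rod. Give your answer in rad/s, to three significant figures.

43.9

ω = 171.3 rad/s (converted from 27.27 rev/s).
The rod makes angle φ with the slider axis where L sinφ = r sinθ; differentiating, L cosφ·φ̇ = r ω cosθ.
L cosφ = √(L² − r² sin²θ) = 0.055044 m.
|ω_rod| = r ω |cosθ| / √(L² − r² sin²θ) = 0.0184·171.3·0.76604/0.055044 = 43.876 rad/s.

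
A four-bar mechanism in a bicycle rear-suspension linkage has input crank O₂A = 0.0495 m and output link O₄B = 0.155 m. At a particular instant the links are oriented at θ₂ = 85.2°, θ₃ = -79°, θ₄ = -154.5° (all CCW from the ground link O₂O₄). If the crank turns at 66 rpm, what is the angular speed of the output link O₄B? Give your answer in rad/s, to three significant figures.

0.621

ω₂ = 6.912 rad/s (from 66 rpm).
Differentiating the loop-closure r₂e^{iθ₂}+r₃e^{iθ₃}=r₁+r₄e^{iθ₄} gives r₂ω₂e^{iθ₂}+r₃ω₃e^{iθ₃}=r₄ω₄e^{iθ₄}.
Eliminating the other unknown: ω₄ = r₂ω₂ sin(θ₂−θ₃) / [r₄ sin(θ₄−θ₃)].
Numerator sine = +0.27228; denominator sine = -0.96815.
Result = 0.0495·6.912·(+0.27228) / (0.155·(-0.96815)) = -0.62076 rad/s; magnitude 0.62076 rad/s.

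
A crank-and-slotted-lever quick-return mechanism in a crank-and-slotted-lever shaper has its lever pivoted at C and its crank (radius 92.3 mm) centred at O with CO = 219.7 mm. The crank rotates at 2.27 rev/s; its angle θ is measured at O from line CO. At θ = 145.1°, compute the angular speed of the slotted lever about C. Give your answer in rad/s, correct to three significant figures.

ω = 14.26 rad/s (from 2.27 rev/s).
Crank pin A relative to C: A = (d + r cosθ, r sinθ); lever angle φ = atan2(r sinθ, d + r cosθ).
Differentiating tanφ: φ̇ = rω(d cosθ + r)/(d² + r² + 2dr cosθ).
d² + r² + 2dr cosθ = |CA|² = 0.0235248 m²;  d cosθ + r = -0.087887 m.
|ω_lever| = |0.0923·14.26·-0.087887| / 0.0235248 = 4.9182 rad/s.

4.92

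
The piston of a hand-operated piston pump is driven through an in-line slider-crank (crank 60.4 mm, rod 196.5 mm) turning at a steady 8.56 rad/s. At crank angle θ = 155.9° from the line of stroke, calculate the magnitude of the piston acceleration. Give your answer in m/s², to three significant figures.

3.11

ω = 8.56 rad/s
x(θ) = r cosθ + √(L² − r² sin²θ); with ω constant, a = ω²·d²x/dθ².
d²x/dθ² = −r cosθ − r²(cos2θ)/√u − r⁴ sin²2θ/(4u^{3/2}),  u = L² − r² sin²θ = 0.038004 m².
Substituting r = 0.0604 m, L = 0.1965 m, θ = 155.9°: d²x/dθ² = +0.042412 m.
a = ω²·d²x/dθ² = (8.56)²·(+0.042412) = +3.1077 m/s²;  |a| = 3.1077 m/s².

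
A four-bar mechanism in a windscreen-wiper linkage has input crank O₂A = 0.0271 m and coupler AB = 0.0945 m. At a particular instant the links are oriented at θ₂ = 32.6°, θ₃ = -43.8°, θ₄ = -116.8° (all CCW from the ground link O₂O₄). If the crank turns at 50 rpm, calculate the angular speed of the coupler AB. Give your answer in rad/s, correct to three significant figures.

0.799

ω₂ = 5.236 rad/s (from 50 rpm).
Differentiating the loop-closure r₂e^{iθ₂}+r₃e^{iθ₃}=r₁+r₄e^{iθ₄} gives r₂ω₂e^{iθ₂}+r₃ω₃e^{iθ₃}=r₄ω₄e^{iθ₄}.
Eliminating the other unknown: ω₃ = r₂ω₂ sin(θ₄−θ₂) / [r₃ sin(θ₃−θ₄)].
Numerator sine = -0.50904; denominator sine = +0.95630.
Result = 0.0271·5.236·(-0.50904) / (0.0945·(+0.95630)) = -0.79927 rad/s; magnitude 0.79927 rad/s.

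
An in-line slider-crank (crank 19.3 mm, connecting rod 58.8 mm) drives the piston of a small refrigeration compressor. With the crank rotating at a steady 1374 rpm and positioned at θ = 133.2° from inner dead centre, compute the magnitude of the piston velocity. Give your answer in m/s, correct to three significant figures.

1.56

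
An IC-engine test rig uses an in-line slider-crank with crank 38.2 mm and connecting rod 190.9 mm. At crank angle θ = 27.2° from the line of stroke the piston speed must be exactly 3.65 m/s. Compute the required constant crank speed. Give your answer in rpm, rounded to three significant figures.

For an in-line slider-crank, |v_piston| = rω|sinθ|·[1 + r cosθ/√(L² − r² sin²θ)].
With r = 0.0382 m, L = 0.1909 m, θ = 27.2°: the bracketed kinematic factor |dx/dθ| = 0.020582 m.
ω = v/|dx/dθ| = 3.65/0.020582 = 177.34 rad/s.
N = 60ω/(2π) = 1693.5 rpm.

1690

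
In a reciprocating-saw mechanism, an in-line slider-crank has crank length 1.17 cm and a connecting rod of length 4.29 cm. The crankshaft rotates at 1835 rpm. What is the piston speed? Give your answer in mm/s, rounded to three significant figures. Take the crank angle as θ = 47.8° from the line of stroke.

ω = 2π·1835/60 = 192.2 rad/s
For an in-line slider-crank, x = r cosθ + √(L² − r² sin²θ), so v = −rω sinθ·[1 + r cosθ/√(L² − r² sin²θ)].
With r = 0.0117 m, L = 0.0429 m, θ = 47.8°: √(L² − r² sin²θ) = 0.042015 m.
v = −0.0117·192.2·0.74080·[1 + 0.0117·0.67172/0.042015] = -1.9771 m/s.
|v| = 1.9771 m/s = 1977.1 mm/s.

1980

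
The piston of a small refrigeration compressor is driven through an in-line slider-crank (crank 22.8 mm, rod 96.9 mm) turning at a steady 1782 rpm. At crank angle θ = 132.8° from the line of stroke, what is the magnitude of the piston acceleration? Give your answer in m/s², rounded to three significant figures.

551

ω = 2π·1782/60 = 186.6 rad/s
x(θ) = r cosθ + √(L² − r² sin²θ); with ω constant, a = ω²·d²x/dθ².
d²x/dθ² = −r cosθ − r²(cos2θ)/√u − r⁴ sin²2θ/(4u^{3/2}),  u = L² − r² sin²θ = 0.00910975 m².
Substituting r = 0.0228 m, L = 0.0969 m, θ = 132.8°: d²x/dθ² = +0.015832 m.
a = ω²·d²x/dθ² = (186.6)²·(+0.015832) = +551.32 m/s²;  |a| = 551.32 m/s².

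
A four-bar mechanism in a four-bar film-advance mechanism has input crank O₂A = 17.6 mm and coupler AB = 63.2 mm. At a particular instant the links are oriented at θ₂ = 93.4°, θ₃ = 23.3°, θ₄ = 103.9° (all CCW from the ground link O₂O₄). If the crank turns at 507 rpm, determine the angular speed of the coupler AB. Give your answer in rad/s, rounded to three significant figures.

2.73

ω₂ = 53.09 rad/s (from 507 rpm).
Differentiating the loop-closure r₂e^{iθ₂}+r₃e^{iθ₃}=r₁+r₄e^{iθ₄} gives r₂ω₂e^{iθ₂}+r₃ω₃e^{iθ₃}=r₄ω₄e^{iθ₄}.
Eliminating the other unknown: ω₃ = r₂ω₂ sin(θ₄−θ₂) / [r₃ sin(θ₃−θ₄)].
Numerator sine = +0.18224; denominator sine = -0.98657.
Result = 0.0176·53.09·(+0.18224) / (0.0632·(-0.98657)) = -2.7311 rad/s; magnitude 2.7311 rad/s.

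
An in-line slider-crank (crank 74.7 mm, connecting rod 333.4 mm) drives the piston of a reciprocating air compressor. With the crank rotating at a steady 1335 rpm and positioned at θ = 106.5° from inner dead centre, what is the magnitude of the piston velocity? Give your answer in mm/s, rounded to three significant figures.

9360

ω = 2π·1335/60 = 139.8 rad/s
For an in-line slider-crank, x = r cosθ + √(L² − r² sin²θ), so v = −rω sinθ·[1 + r cosθ/√(L² − r² sin²θ)].
With r = 0.0747 m, L = 0.3334 m, θ = 106.5°: √(L² − r² sin²θ) = 0.32562 m.
v = −0.0747·139.8·0.95882·[1 + 0.0747·-0.28402/0.32562] = -9.3607 m/s.
|v| = 9.3607 m/s = 9360.7 mm/s.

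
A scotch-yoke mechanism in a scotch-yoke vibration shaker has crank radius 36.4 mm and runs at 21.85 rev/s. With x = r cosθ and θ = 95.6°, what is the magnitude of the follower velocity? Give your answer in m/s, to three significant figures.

ω = 137.3 rad/s (from 21.85 rev/s).
x = r cosθ ⇒ ẋ = −rω sinθ.
|v| = rω|sinθ| = 0.0364·137.3·|sin 95.6°| = 4.9734 m/s.

4.97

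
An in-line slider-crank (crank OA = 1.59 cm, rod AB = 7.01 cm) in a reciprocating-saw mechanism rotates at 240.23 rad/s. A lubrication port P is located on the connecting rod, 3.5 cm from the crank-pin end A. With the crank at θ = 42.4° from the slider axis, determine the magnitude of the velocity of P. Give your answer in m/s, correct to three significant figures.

ω = 240.2 rad/s.  Crank-pin speed |V_A| = rω = 3.8197 m/s, perpendicular to OA.
Rod angle: sinφ = −(r/L) sinθ ⇒ φ = -8.798°; ω_rod = −rω cosθ/√(L²−r²sin²θ) = -40.717 rad/s.
V_P = V_A + ω_rod × AP, with AP = 0.035 m along the rod.
Components: V_Px = −rω sinθ − a·ω_rod·sinφ = -2.7936 m/s;  V_Py = rω cosθ + a·ω_rod·cosφ = +1.4123 m/s.
|V_P| = √(V_Px² + V_Py²) = 3.1303 m/s.

3.13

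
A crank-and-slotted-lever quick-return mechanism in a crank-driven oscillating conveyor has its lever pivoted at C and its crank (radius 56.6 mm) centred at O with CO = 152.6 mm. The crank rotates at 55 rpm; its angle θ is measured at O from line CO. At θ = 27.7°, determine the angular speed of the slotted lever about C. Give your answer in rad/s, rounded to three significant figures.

ω = 5.76 rad/s (from 55 rpm).
Crank pin A relative to C: A = (d + r cosθ, r sinθ); lever angle φ = atan2(r sinθ, d + r cosθ).
Differentiating tanφ: φ̇ = rω(d cosθ + r)/(d² + r² + 2dr cosθ).
d² + r² + 2dr cosθ = |CA|² = 0.0417849 m²;  d cosθ + r = +0.19171 m.
|ω_lever| = |0.0566·5.76·+0.19171| / 0.0417849 = 1.4957 rad/s.

1.50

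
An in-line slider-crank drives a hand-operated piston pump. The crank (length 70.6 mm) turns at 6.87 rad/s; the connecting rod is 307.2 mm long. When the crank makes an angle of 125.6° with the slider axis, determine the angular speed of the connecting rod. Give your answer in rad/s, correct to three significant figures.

0.936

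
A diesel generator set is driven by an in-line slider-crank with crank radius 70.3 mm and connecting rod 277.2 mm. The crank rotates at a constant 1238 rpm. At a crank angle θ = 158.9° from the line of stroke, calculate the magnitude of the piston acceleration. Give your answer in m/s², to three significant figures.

877

ω = 2π·1238/60 = 129.6 rad/s
x(θ) = r cosθ + √(L² − r² sin²θ); with ω constant, a = ω²·d²x/dθ².
d²x/dθ² = −r cosθ − r²(cos2θ)/√u − r⁴ sin²2θ/(4u^{3/2}),  u = L² − r² sin²θ = 0.0761994 m².
Substituting r = 0.0703 m, L = 0.2772 m, θ = 158.9°: d²x/dθ² = +0.052193 m.
a = ω²·d²x/dθ² = (129.6)²·(+0.052193) = +877.22 m/s²;  |a| = 877.22 m/s².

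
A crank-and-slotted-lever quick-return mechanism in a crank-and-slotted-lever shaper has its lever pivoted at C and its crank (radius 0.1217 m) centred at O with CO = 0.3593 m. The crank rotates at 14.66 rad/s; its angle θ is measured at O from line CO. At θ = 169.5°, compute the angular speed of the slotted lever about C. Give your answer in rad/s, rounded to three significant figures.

ω = 14.66 rad/s
Crank pin A relative to C: A = (d + r cosθ, r sinθ); lever angle φ = atan2(r sinθ, d + r cosθ).
Differentiating tanφ: φ̇ = rω(d cosθ + r)/(d² + r² + 2dr cosθ).
d² + r² + 2dr cosθ = |CA|² = 0.0579182 m²;  d cosθ + r = -0.23158 m.
|ω_lever| = |0.1217·14.66·-0.23158| / 0.0579182 = 7.1337 rad/s.

7.13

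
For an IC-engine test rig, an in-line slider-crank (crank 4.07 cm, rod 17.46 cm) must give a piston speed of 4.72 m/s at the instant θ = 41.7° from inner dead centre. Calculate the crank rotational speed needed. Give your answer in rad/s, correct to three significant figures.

For an in-line slider-crank, |v_piston| = rω|sinθ|·[1 + r cosθ/√(L² − r² sin²θ)].
With r = 0.0407 m, L = 0.1746 m, θ = 41.7°: the bracketed kinematic factor |dx/dθ| = 0.031845 m.
ω = v/|dx/dθ| = 4.72/0.031845 = 148.22 rad/s.

148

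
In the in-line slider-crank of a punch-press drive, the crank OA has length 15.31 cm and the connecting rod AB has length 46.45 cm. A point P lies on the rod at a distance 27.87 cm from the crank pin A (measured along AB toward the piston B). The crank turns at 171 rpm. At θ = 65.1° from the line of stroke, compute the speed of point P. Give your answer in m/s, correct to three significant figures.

ω = 17.91 rad/s.  Crank-pin speed |V_A| = rω = 2.7416 m/s, perpendicular to OA.
Rod angle: sinφ = −(r/L) sinθ ⇒ φ = -17.395°; ω_rod = −rω cosθ/√(L²−r²sin²θ) = -2.6041 rad/s.
V_P = V_A + ω_rod × AP, with AP = 0.2787 m along the rod.
Components: V_Px = −rω sinθ − a·ω_rod·sinφ = -2.7037 m/s;  V_Py = rω cosθ + a·ω_rod·cosφ = +0.46172 m/s.
|V_P| = √(V_Px² + V_Py²) = 2.7428 m/s.

2.74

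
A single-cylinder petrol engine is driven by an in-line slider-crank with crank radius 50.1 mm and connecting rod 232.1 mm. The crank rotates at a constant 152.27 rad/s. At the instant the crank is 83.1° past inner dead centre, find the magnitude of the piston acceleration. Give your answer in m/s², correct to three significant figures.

110

ω = 152.3 rad/s
x(θ) = r cosθ + √(L² − r² sin²θ); with ω constant, a = ω²·d²x/dθ².
d²x/dθ² = −r cosθ − r²(cos2θ)/√u − r⁴ sin²2θ/(4u^{3/2}),  u = L² − r² sin²θ = 0.0513966 m².
Substituting r = 0.0501 m, L = 0.2321 m, θ = 83.1°: d²x/dθ² = +0.0047254 m.
a = ω²·d²x/dθ² = (152.3)²·(+0.0047254) = +109.56 m/s²;  |a| = 109.56 m/s².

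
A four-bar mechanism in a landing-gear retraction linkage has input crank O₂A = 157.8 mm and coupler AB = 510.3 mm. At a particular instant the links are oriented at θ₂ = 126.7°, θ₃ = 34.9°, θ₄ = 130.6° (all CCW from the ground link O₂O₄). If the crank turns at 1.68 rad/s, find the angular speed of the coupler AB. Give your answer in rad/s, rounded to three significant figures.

0.0355

ω₂ = 1.68 rad/s
Differentiating the loop-closure r₂e^{iθ₂}+r₃e^{iθ₃}=r₁+r₄e^{iθ₄} gives r₂ω₂e^{iθ₂}+r₃ω₃e^{iθ₃}=r₄ω₄e^{iθ₄}.
Eliminating the other unknown: ω₃ = r₂ω₂ sin(θ₄−θ₂) / [r₃ sin(θ₃−θ₄)].
Numerator sine = +0.06802; denominator sine = -0.99506.
Result = 0.1578·1.68·(+0.06802) / (0.5103·(-0.99506)) = -0.03551 rad/s; magnitude 0.03551 rad/s.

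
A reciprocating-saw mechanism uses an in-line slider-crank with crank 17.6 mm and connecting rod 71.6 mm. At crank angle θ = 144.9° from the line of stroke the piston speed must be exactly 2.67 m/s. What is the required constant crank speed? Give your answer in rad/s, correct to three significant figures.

For an in-line slider-crank, |v_piston| = rω|sinθ|·[1 + r cosθ/√(L² − r² sin²θ)].
With r = 0.0176 m, L = 0.0716 m, θ = 144.9°: the bracketed kinematic factor |dx/dθ| = 0.0080642 m.
ω = v/|dx/dθ| = 2.67/0.0080642 = 331.09 rad/s.

331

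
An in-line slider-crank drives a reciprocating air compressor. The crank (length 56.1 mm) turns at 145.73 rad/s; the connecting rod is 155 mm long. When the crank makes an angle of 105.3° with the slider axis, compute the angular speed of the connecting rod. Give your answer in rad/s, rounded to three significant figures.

14.9

ω = 145.7 rad/s
The rod makes angle φ with the slider axis where L sinφ = r sinθ; differentiating, L cosφ·φ̇ = r ω cosθ.
L cosφ = √(L² − r² sin²θ) = 0.14525 m.
|ω_rod| = r ω |cosθ| / √(L² − r² sin²θ) = 0.0561·145.7·0.26387/0.14525 = 14.852 rad/s.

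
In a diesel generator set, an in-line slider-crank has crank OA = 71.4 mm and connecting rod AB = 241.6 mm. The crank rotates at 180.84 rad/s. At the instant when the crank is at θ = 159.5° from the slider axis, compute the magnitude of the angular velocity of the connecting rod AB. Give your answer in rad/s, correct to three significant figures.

ω = 180.8 rad/s
The rod makes angle φ with the slider axis where L sinφ = r sinθ; differentiating, L cosφ·φ̇ = r ω cosθ.
L cosφ = √(L² − r² sin²θ) = 0.2403 m.
|ω_rod| = r ω |cosθ| / √(L² − r² sin²θ) = 0.0714·180.8·0.93667/0.2403 = 50.329 rad/s.

50.3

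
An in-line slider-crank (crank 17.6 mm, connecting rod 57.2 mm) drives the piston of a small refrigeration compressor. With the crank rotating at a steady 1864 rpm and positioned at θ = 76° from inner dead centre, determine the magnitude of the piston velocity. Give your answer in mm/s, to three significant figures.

ω = 2π·1864/60 = 195.2 rad/s
For an in-line slider-crank, x = r cosθ + √(L² − r² sin²θ), so v = −rω sinθ·[1 + r cosθ/√(L² − r² sin²θ)].
With r = 0.0176 m, L = 0.0572 m, θ = 76°: √(L² − r² sin²θ) = 0.054591 m.
v = −0.0176·195.2·0.97030·[1 + 0.0176·0.24192/0.054591] = -3.5934 m/s.
|v| = 3.5934 m/s = 3593.4 mm/s.

3590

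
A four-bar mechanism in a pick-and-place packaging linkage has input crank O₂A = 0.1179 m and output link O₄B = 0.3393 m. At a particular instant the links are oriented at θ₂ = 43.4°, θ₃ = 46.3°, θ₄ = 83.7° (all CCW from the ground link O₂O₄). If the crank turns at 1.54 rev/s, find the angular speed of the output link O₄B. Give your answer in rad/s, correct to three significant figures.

0.280

ω₂ = 9.676 rad/s (from 1.54 rev/s).
Differentiating the loop-closure r₂e^{iθ₂}+r₃e^{iθ₃}=r₁+r₄e^{iθ₄} gives r₂ω₂e^{iθ₂}+r₃ω₃e^{iθ₃}=r₄ω₄e^{iθ₄}.
Eliminating the other unknown: ω₄ = r₂ω₂ sin(θ₂−θ₃) / [r₄ sin(θ₄−θ₃)].
Numerator sine = -0.05059; denominator sine = +0.60738.
Result = 0.1179·9.676·(-0.05059) / (0.3393·(+0.60738)) = -0.28007 rad/s; magnitude 0.28007 rad/s.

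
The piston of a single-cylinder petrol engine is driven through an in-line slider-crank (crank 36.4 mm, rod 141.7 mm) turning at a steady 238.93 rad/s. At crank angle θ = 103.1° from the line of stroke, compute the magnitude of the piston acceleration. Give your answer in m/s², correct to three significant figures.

964

ω = 238.9 rad/s
x(θ) = r cosθ + √(L² − r² sin²θ); with ω constant, a = ω²·d²x/dθ².
d²x/dθ² = −r cosθ − r²(cos2θ)/√u − r⁴ sin²2θ/(4u^{3/2}),  u = L² − r² sin²θ = 0.018822 m².
Substituting r = 0.0364 m, L = 0.1417 m, θ = 103.1°: d²x/dθ² = +0.016882 m.
a = ω²·d²x/dθ² = (238.9)²·(+0.016882) = +963.77 m/s²;  |a| = 963.77 m/s².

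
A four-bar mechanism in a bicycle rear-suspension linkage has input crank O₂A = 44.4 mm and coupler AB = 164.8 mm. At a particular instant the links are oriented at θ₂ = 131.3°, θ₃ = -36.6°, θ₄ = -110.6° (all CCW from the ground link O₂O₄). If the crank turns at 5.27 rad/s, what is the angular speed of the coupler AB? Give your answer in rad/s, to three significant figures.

ω₂ = 5.27 rad/s
Differentiating the loop-closure r₂e^{iθ₂}+r₃e^{iθ₃}=r₁+r₄e^{iθ₄} gives r₂ω₂e^{iθ₂}+r₃ω₃e^{iθ₃}=r₄ω₄e^{iθ₄}.
Eliminating the other unknown: ω₃ = r₂ω₂ sin(θ₄−θ₂) / [r₃ sin(θ₃−θ₄)].
Numerator sine = +0.88213; denominator sine = +0.96126.
Result = 0.0444·5.27·(+0.88213) / (0.1648·(+0.96126)) = +1.3029 rad/s; magnitude 1.3029 rad/s.

1.30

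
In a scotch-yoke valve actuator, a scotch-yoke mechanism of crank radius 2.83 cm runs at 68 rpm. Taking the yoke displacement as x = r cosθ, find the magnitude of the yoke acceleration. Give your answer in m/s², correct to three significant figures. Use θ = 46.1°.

0.995

ω = 7.121 rad/s (from 68 rpm).
x = r cosθ ⇒ ẍ = −rω² cosθ (ω constant).
|a| = rω²|cosθ| = 0.0283·(7.121)²·|cos 46.1°| = 0.99505 m/s².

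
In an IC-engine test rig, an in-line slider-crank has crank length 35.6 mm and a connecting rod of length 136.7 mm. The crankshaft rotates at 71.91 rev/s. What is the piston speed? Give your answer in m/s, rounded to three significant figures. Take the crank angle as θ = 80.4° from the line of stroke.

ω = 2π·71.9 = 451.8 rad/s
For an in-line slider-crank, x = r cosθ + √(L² − r² sin²θ), so v = −rω sinθ·[1 + r cosθ/√(L² − r² sin²θ)].
With r = 0.0356 m, L = 0.1367 m, θ = 80.4°: √(L² − r² sin²θ) = 0.13212 m.
v = −0.0356·451.8·0.98600·[1 + 0.0356·0.16677/0.13212] = -16.572 m/s.
|v| = 16.572 m/s.

16.6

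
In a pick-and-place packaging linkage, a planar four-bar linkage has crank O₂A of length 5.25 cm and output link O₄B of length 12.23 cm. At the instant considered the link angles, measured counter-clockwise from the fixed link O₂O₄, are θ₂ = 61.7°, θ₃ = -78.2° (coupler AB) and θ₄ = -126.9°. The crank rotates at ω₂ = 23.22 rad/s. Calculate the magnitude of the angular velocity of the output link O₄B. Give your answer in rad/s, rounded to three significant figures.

8.55

ω₂ = 23.22 rad/s
Differentiating the loop-closure r₂e^{iθ₂}+r₃e^{iθ₃}=r₁+r₄e^{iθ₄} gives r₂ω₂e^{iθ₂}+r₃ω₃e^{iθ₃}=r₄ω₄e^{iθ₄}.
Eliminating the other unknown: ω₄ = r₂ω₂ sin(θ₂−θ₃) / [r₄ sin(θ₄−θ₃)].
Numerator sine = +0.64412; denominator sine = -0.75126.
Result = 0.0525·23.22·(+0.64412) / (0.1223·(-0.75126)) = -8.5462 rad/s; magnitude 8.5462 rad/s.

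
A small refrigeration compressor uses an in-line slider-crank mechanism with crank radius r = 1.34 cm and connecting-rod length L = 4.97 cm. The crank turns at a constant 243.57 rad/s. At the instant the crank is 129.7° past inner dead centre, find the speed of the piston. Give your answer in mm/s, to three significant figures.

2070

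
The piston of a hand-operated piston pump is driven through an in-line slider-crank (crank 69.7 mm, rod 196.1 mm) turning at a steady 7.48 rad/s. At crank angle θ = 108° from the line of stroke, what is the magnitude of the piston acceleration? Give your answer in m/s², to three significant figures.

2.38

ω = 7.48 rad/s
x(θ) = r cosθ + √(L² − r² sin²θ); with ω constant, a = ω²·d²x/dθ².
d²x/dθ² = −r cosθ − r²(cos2θ)/√u − r⁴ sin²2θ/(4u^{3/2}),  u = L² − r² sin²θ = 0.034061 m².
Substituting r = 0.0697 m, L = 0.1961 m, θ = 108°: d²x/dθ² = +0.04251 m.
a = ω²·d²x/dθ² = (7.48)²·(+0.04251) = +2.3785 m/s²;  |a| = 2.3785 m/s².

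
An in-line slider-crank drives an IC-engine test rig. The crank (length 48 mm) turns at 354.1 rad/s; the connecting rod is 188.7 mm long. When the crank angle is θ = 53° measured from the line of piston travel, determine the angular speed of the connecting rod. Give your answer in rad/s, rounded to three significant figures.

ω = 354.1 rad/s
The rod makes angle φ with the slider axis where L sinφ = r sinθ; differentiating, L cosφ·φ̇ = r ω cosθ.
L cosφ = √(L² − r² sin²θ) = 0.18477 m.
|ω_rod| = r ω |cosθ| / √(L² − r² sin²θ) = 0.048·354.1·0.60182/0.18477 = 55.362 rad/s.

55.4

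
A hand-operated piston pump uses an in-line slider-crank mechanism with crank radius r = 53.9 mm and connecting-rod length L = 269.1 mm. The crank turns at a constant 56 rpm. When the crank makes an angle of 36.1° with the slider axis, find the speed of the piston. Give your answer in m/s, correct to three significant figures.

0.217

ω = 2π·56/60 = 5.864 rad/s
For an in-line slider-crank, x = r cosθ + √(L² − r² sin²θ), so v = −rω sinθ·[1 + r cosθ/√(L² − r² sin²θ)].
With r = 0.0539 m, L = 0.2691 m, θ = 36.1°: √(L² − r² sin²θ) = 0.26722 m.
v = −0.0539·5.864·0.58920·[1 + 0.0539·0.80799/0.26722] = -0.21659 m/s.
|v| = 0.21659 m/s.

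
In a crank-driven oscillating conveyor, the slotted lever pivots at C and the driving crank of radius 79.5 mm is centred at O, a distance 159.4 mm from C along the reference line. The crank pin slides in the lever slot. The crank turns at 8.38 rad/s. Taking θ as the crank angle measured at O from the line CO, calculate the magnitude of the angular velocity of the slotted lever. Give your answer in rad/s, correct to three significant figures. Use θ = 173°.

ω = 8.38 rad/s
Crank pin A relative to C: A = (d + r cosθ, r sinθ); lever angle φ = atan2(r sinθ, d + r cosθ).
Differentiating tanφ: φ̇ = rω(d cosθ + r)/(d² + r² + 2dr cosθ).
d² + r² + 2dr cosθ = |CA|² = 0.00657292 m²;  d cosθ + r = -0.078712 m.
|ω_lever| = |0.0795·8.38·-0.078712| / 0.00657292 = 7.978 rad/s.

7.98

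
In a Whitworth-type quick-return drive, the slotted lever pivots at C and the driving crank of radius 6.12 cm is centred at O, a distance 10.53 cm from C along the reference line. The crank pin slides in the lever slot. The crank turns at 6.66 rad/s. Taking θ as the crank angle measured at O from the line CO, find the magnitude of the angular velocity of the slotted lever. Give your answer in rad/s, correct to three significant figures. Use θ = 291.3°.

2.08

ω = 6.66 rad/s
Crank pin A relative to C: A = (d + r cosθ, r sinθ); lever angle φ = atan2(r sinθ, d + r cosθ).
Differentiating tanφ: φ̇ = rω(d cosθ + r)/(d² + r² + 2dr cosθ).
d² + r² + 2dr cosθ = |CA|² = 0.0195154 m²;  d cosθ + r = +0.09945 m.
|ω_lever| = |0.0612·6.66·+0.09945| / 0.0195154 = 2.0771 rad/s.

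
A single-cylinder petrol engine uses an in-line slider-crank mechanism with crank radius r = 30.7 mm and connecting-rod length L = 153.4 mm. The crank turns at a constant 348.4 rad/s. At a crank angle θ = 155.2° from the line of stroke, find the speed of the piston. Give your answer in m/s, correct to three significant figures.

3.67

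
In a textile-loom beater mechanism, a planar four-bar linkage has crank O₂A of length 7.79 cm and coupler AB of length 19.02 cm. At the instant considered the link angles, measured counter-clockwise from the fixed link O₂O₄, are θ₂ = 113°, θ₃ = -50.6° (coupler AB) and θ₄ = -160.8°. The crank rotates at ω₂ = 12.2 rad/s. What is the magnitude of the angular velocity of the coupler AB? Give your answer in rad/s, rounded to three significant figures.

ω₂ = 12.2 rad/s
Differentiating the loop-closure r₂e^{iθ₂}+r₃e^{iθ₃}=r₁+r₄e^{iθ₄} gives r₂ω₂e^{iθ₂}+r₃ω₃e^{iθ₃}=r₄ω₄e^{iθ₄}.
Eliminating the other unknown: ω₃ = r₂ω₂ sin(θ₄−θ₂) / [r₃ sin(θ₃−θ₄)].
Numerator sine = +0.99780; denominator sine = +0.93849.
Result = 0.0779·12.2·(+0.99780) / (0.1902·(+0.93849)) = +5.3125 rad/s; magnitude 5.3125 rad/s.

5.31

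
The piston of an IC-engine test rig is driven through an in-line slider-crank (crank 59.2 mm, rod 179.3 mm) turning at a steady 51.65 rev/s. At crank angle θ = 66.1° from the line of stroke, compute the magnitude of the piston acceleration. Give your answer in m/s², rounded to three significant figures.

ω = 2π·51.6 = 324.5 rad/s
x(θ) = r cosθ + √(L² − r² sin²θ); with ω constant, a = ω²·d²x/dθ².
d²x/dθ² = −r cosθ − r²(cos2θ)/√u − r⁴ sin²2θ/(4u^{3/2}),  u = L² − r² sin²θ = 0.0292191 m².
Substituting r = 0.0592 m, L = 0.1793 m, θ = 66.1°: d²x/dθ² = -0.01055 m.
a = ω²·d²x/dθ² = (324.5)²·(-0.01055) = -1111.1 m/s²;  |a| = 1111.1 m/s².

1110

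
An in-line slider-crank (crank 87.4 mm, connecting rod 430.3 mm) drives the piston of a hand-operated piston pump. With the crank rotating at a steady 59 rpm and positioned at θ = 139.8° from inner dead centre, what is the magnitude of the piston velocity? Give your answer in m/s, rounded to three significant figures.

0.294

ω = 2π·59/60 = 6.178 rad/s
For an in-line slider-crank, x = r cosθ + √(L² − r² sin²θ), so v = −rω sinθ·[1 + r cosθ/√(L² − r² sin²θ)].
With r = 0.0874 m, L = 0.4303 m, θ = 139.8°: √(L² − r² sin²θ) = 0.42659 m.
v = −0.0874·6.178·0.64546·[1 + 0.0874·-0.76380/0.42659] = -0.294 m/s.
|v| = 0.294 m/s.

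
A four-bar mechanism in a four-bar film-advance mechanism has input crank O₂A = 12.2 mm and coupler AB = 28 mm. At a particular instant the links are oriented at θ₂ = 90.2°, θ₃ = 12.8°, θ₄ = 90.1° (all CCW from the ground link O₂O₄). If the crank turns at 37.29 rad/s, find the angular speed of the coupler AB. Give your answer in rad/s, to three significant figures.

0.0291

ω₂ = 37.29 rad/s
Differentiating the loop-closure r₂e^{iθ₂}+r₃e^{iθ₃}=r₁+r₄e^{iθ₄} gives r₂ω₂e^{iθ₂}+r₃ω₃e^{iθ₃}=r₄ω₄e^{iθ₄}.
Eliminating the other unknown: ω₃ = r₂ω₂ sin(θ₄−θ₂) / [r₃ sin(θ₃−θ₄)].
Numerator sine = -0.00175; denominator sine = -0.97553.
Result = 0.0122·37.29·(-0.00175) / (0.028·(-0.97553)) = +0.029069 rad/s; magnitude 0.029069 rad/s.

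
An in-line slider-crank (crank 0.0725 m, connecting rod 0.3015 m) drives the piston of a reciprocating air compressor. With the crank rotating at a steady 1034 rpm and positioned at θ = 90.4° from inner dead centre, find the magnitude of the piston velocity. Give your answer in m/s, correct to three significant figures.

ω = 2π·1034/60 = 108.3 rad/s
For an in-line slider-crank, x = r cosθ + √(L² − r² sin²θ), so v = −rω sinθ·[1 + r cosθ/√(L² − r² sin²θ)].
With r = 0.0725 m, L = 0.3015 m, θ = 90.4°: √(L² − r² sin²θ) = 0.29265 m.
v = −0.0725·108.3·0.99998·[1 + 0.0725·-0.00698/0.29265] = -7.8365 m/s.
|v| = 7.8365 m/s.

7.84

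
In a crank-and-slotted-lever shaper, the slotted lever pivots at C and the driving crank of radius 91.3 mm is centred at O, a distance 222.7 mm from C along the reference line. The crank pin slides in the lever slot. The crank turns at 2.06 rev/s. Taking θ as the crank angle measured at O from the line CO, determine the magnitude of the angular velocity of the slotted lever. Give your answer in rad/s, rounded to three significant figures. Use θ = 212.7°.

4.79

ω = 12.94 rad/s (from 2.06 rev/s).
Crank pin A relative to C: A = (d + r cosθ, r sinθ); lever angle φ = atan2(r sinθ, d + r cosθ).
Differentiating tanφ: φ̇ = rω(d cosθ + r)/(d² + r² + 2dr cosθ).
d² + r² + 2dr cosθ = |CA|² = 0.0237109 m²;  d cosθ + r = -0.096104 m.
|ω_lever| = |0.0913·12.94·-0.096104| / 0.0237109 = 4.7897 rad/s.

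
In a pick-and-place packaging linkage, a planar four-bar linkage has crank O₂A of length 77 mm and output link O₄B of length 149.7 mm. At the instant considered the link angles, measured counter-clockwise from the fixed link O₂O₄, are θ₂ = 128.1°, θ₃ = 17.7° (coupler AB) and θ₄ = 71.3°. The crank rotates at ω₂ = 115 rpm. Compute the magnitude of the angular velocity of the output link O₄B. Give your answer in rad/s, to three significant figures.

ω₂ = 12.04 rad/s (from 115 rpm).
Differentiating the loop-closure r₂e^{iθ₂}+r₃e^{iθ₃}=r₁+r₄e^{iθ₄} gives r₂ω₂e^{iθ₂}+r₃ω₃e^{iθ₃}=r₄ω₄e^{iθ₄}.
Eliminating the other unknown: ω₄ = r₂ω₂ sin(θ₂−θ₃) / [r₄ sin(θ₄−θ₃)].
Numerator sine = +0.93728; denominator sine = +0.80489.
Result = 0.077·12.04·(+0.93728) / (0.1497·(+0.80489)) = +7.2132 rad/s; magnitude 7.2132 rad/s.

7.21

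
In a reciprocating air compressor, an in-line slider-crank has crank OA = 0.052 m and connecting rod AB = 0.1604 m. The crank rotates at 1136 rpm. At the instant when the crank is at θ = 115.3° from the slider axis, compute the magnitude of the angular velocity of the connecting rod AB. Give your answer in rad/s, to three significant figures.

17.2

ω = 119 rad/s (converted from 1136 rpm).
The rod makes angle φ with the slider axis where L sinφ = r sinθ; differentiating, L cosφ·φ̇ = r ω cosθ.
L cosφ = √(L² − r² sin²θ) = 0.15336 m.
|ω_rod| = r ω |cosθ| / √(L² − r² sin²θ) = 0.052·119·0.42736/0.15336 = 17.239 rad/s.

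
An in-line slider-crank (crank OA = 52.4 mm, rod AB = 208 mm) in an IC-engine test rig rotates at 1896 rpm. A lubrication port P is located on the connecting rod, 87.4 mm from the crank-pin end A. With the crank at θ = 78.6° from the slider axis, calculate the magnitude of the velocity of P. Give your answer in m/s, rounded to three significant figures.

ω = 198.5 rad/s.  Crank-pin speed |V_A| = rω = 10.404 m/s, perpendicular to OA.
Rod angle: sinφ = −(r/L) sinθ ⇒ φ = -14.297°; ω_rod = −rω cosθ/√(L²−r²sin²θ) = -10.203 rad/s.
V_P = V_A + ω_rod × AP, with AP = 0.0874 m along the rod.
Components: V_Px = −rω sinθ − a·ω_rod·sinφ = -10.419 m/s;  V_Py = rω cosθ + a·ω_rod·cosφ = +1.1923 m/s.
|V_P| = √(V_Px² + V_Py²) = 10.487 m/s.

10.5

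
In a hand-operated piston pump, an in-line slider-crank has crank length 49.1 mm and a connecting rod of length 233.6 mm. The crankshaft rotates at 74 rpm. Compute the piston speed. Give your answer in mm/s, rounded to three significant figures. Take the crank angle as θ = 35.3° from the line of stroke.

258

ω = 2π·74/60 = 7.749 rad/s
For an in-line slider-crank, x = r cosθ + √(L² − r² sin²θ), so v = −rω sinθ·[1 + r cosθ/√(L² − r² sin²θ)].
With r = 0.0491 m, L = 0.2336 m, θ = 35.3°: √(L² − r² sin²θ) = 0.23187 m.
v = −0.0491·7.749·0.57786·[1 + 0.0491·0.81614/0.23187] = -0.25787 m/s.
|v| = 0.25787 m/s = 257.87 mm/s.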